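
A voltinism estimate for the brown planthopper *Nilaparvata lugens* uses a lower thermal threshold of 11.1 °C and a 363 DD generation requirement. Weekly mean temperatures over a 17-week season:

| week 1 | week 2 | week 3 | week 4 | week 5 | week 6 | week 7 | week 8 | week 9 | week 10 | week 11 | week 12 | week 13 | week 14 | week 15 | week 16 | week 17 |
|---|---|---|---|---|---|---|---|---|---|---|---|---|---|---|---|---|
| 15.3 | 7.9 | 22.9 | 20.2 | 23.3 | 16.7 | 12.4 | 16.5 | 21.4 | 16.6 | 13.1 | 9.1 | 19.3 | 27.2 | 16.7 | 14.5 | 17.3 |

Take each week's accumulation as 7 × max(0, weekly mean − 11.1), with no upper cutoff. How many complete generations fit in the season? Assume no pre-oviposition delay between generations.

Weekly DD (7 × max(0, T̄ − 11.1)): 29.4, 0.0, 82.6, 63.7, 85.4, 39.2, 9.1, 37.8, 72.1, 38.5, 14.0, 0.0, 57.4, 112.7, 39.2, 23.8, 43.4.
Season total = 748.3 DD.
Complete generations = ⌊748.3 / 363⌋ = 2.

2 generations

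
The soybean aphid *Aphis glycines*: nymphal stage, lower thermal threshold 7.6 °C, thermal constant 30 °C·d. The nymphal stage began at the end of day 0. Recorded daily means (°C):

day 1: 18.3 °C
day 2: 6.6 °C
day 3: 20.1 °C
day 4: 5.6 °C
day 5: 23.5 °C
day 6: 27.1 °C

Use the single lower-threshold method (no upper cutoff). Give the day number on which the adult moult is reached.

Daily DD above 7.6 °C: 10.7, 0.0, 12.5, 0.0, 15.9, 19.5.
Cumulative: 10.7, 10.7, 23.2, 23.2, 39.1, 58.6.
The total first reaches 30 DD on day 5.

day 5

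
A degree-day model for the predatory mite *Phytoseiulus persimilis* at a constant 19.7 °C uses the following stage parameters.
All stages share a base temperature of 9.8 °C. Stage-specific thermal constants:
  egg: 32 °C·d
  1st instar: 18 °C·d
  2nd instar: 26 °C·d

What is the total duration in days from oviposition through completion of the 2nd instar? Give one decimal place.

7.7 days

Daily accumulation at 19.7 °C = 19.7 − 9.8 = 9.9 DD/day.
Total K = 32 + 18 + 26 = 76 DD.
Total duration = 76 / 9.9 = 7.677 ≈ 7.7 days.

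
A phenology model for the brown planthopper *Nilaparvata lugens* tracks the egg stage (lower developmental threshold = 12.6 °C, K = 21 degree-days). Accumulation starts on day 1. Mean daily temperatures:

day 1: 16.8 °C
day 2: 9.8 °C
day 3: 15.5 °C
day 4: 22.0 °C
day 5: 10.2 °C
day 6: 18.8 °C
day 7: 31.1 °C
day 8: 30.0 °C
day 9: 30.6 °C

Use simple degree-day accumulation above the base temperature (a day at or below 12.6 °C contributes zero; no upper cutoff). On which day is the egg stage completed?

Daily DD above 12.6 °C: 4.2, 0.0, 2.9, 9.4, 0.0, 6.2, 18.5, 17.4, 18.0.
Cumulative: 4.2, 4.2, 7.1, 16.5, 16.5, 22.7, 41.2, 58.6, 76.6.
The total first reaches 21 DD on day 6.

day 6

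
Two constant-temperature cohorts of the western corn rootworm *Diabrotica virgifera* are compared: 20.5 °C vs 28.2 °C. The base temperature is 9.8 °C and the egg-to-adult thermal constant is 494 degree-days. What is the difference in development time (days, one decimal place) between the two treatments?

At 20.5 °C: 494 / (20.5 − 9.8) = 494 / 10.7 = 46.168 d.
At 28.2 °C: 494 / (28.2 − 9.8) = 494 / 18.4 = 26.848 d.
Difference = |46.168 − 26.848| = 19.320 ≈ 19.3 days.

19.3 days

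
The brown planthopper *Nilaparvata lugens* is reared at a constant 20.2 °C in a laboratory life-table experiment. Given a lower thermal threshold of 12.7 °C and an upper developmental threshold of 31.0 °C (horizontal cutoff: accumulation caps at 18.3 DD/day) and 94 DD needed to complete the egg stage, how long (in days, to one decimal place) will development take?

Daily accumulation = 20.2 − 12.7 = 7.5 DD/day.
Duration = 94 / 7.5 = 12.533 ≈ 12.5 days.

12.5 days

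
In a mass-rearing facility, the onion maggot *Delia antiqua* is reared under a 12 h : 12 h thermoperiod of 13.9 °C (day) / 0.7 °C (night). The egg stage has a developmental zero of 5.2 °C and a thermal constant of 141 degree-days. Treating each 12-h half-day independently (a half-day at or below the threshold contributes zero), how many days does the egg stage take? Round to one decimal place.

32.4 days

Day half: max(0, 13.9 − 5.2) × 0.5 = 8.7 × 0.5 = 4.35 DD.
Night half: max(0, 0.7 − 5.2) × 0.5 = 0.0 × 0.5 = 0.00 DD.
Per 24 h: 4.35 DD/day.
Duration = 141 / 4.35 = 32.414 ≈ 32.4 days.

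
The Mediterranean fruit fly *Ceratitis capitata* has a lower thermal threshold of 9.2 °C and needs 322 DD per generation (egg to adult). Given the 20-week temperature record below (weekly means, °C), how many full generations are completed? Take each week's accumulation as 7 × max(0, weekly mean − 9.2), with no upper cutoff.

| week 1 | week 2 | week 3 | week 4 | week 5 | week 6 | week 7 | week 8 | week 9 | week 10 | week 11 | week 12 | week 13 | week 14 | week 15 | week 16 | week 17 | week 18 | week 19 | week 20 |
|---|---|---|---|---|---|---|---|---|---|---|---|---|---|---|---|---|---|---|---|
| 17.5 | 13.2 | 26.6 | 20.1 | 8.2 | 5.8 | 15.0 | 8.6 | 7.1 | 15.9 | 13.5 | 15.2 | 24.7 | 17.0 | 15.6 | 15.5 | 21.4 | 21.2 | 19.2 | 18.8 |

Weekly DD (7 × max(0, T̄ − 9.2)): 58.1, 28.0, 121.8, 76.3, 0.0, 0.0, 40.6, 0.0, 0.0, 46.9, 30.1, 42.0, 108.5, 54.6, 44.8, 44.1, 85.4, 84.0, 70.0, 67.2.
Season total = 1002.4 DD.
Complete generations = ⌊1002.4 / 322⌋ = 3.

3 generations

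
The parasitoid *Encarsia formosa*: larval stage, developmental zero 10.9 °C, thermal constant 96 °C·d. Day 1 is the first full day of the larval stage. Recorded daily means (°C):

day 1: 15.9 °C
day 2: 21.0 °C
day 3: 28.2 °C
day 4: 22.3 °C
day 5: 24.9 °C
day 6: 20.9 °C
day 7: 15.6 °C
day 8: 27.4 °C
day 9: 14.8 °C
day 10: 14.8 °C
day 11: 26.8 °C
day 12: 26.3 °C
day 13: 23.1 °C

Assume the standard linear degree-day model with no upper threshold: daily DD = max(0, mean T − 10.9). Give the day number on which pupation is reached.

day 10

Daily DD above 10.9 °C: 5.0, 10.1, 17.3, 11.4, 14.0, 10.0, 4.7, 16.5, 3.9, 3.9, 15.9, 15.4, 12.2.
Cumulative: 5.0, 15.1, 32.4, 43.8, 57.8, 67.8, 72.5, 89.0, 92.9, 96.8, 112.7, 128.1, 140.3.
The total first reaches 96 DD on day 10.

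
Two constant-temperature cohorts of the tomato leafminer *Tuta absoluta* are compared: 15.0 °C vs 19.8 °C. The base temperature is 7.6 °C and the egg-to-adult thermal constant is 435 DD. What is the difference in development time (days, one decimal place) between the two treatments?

23.1 days

At 15.0 °C: 435 / (15.0 − 7.6) = 435 / 7.4 = 58.784 d.
At 19.8 °C: 435 / (19.8 − 7.6) = 435 / 12.2 = 35.656 d.
Difference = |58.784 − 35.656| = 23.128 ≈ 23.1 days.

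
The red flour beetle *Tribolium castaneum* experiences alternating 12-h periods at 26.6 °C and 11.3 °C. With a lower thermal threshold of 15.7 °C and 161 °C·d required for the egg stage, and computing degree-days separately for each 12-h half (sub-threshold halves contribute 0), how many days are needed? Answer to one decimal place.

Day half: max(0, 26.6 − 15.7) × 0.5 = 10.9 × 0.5 = 5.45 DD.
Night half: max(0, 11.3 − 15.7) × 0.5 = 0.0 × 0.5 = 0.00 DD.
Per 24 h: 5.45 DD/day.
Duration = 161 / 5.45 = 29.541 ≈ 29.5 days.

29.5 days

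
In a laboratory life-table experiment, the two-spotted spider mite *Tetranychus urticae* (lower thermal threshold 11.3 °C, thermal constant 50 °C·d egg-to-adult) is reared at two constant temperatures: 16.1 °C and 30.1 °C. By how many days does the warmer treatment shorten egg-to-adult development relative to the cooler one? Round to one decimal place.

7.8 days

At 16.1 °C: 50 / (16.1 − 11.3) = 50 / 4.8 = 10.417 d.
At 30.1 °C: 50 / (30.1 − 11.3) = 50 / 18.8 = 2.660 d.
Difference = |10.417 − 2.660| = 7.757 ≈ 7.8 days.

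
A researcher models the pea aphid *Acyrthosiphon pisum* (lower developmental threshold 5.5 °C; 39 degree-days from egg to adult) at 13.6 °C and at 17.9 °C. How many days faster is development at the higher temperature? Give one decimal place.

1.7 days

At 13.6 °C: 39 / (13.6 − 5.5) = 39 / 8.1 = 4.815 d.
At 17.9 °C: 39 / (17.9 − 5.5) = 39 / 12.4 = 3.145 d.
Difference = |4.815 − 3.145| = 1.670 ≈ 1.7 days.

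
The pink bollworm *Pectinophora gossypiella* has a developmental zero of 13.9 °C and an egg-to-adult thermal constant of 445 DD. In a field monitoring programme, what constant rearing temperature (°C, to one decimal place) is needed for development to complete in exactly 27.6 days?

30.0 °C

Required daily accumulation = 445 / 27.6 = 16.123 DD/day.
T = T_base + 16.123 = 13.9 + 16.123 = 30.023 ≈ 30.0 °C.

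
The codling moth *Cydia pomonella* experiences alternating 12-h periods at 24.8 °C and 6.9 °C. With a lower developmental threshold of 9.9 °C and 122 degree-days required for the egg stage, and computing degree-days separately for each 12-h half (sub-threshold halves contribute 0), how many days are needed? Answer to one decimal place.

16.4 days

Day half: max(0, 24.8 − 9.9) × 0.5 = 14.9 × 0.5 = 7.45 DD.
Night half: max(0, 6.9 − 9.9) × 0.5 = 0.0 × 0.5 = 0.00 DD.
Per 24 h: 7.45 DD/day.
Duration = 122 / 7.45 = 16.376 ≈ 16.4 days.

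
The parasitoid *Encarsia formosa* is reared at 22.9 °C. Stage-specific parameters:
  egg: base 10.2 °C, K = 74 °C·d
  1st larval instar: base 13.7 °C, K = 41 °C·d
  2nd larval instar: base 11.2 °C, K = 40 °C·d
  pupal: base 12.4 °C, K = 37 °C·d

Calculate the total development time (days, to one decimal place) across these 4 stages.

17.2 days

egg: 74 / (22.9 − 10.2) = 74 / 12.7 = 5.827 d.
1st larval instar: 41 / (22.9 − 13.7) = 41 / 9.2 = 4.457 d.
2nd larval instar: 40 / (22.9 − 11.2) = 40 / 11.7 = 3.419 d.
pupal: 37 / (22.9 − 12.4) = 37 / 10.5 = 3.524 d.
Sum = 17.226 ≈ 17.2 days.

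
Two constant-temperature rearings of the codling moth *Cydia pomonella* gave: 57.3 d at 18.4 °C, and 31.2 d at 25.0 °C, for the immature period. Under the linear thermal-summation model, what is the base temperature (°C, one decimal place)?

Under the model K = D·(T − T_b), so D₁·(T₁ − T_b) = D₂·(T₂ − T_b).
57.3·(18.4 − T_b) = 31.2·(25.0 − T_b)
T_b = (57.3·18.4 − 31.2·25.0) / (57.3 − 31.2) = 274.32 / 26.1 = 10.510 °C ≈ 10.5 °C.

10.5 °C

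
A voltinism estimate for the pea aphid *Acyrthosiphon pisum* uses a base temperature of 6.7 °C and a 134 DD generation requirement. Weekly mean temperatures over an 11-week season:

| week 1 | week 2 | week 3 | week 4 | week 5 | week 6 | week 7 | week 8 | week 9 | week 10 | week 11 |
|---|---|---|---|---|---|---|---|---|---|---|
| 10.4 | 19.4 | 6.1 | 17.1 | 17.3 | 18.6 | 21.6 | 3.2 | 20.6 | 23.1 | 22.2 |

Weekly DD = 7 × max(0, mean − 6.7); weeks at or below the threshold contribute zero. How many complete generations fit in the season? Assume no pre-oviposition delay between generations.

Weekly DD (7 × max(0, T̄ − 6.7)): 25.9, 88.9, 0.0, 72.8, 74.2, 83.3, 104.3, 0.0, 97.3, 114.8, 108.5.
Season total = 770.0 DD.
Complete generations = ⌊770.0 / 134⌋ = 5.

5 generations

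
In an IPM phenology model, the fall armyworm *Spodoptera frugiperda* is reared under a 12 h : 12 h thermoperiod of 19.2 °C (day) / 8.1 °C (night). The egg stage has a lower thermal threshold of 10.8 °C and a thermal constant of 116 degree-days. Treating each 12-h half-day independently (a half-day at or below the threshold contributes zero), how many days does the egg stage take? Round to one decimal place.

27.6 days

Day half: max(0, 19.2 − 10.8) × 0.5 = 8.4 × 0.5 = 4.20 DD.
Night half: max(0, 8.1 − 10.8) × 0.5 = 0.0 × 0.5 = 0.00 DD.
Per 24 h: 4.20 DD/day.
Duration = 116 / 4.20 = 27.619 ≈ 27.6 days.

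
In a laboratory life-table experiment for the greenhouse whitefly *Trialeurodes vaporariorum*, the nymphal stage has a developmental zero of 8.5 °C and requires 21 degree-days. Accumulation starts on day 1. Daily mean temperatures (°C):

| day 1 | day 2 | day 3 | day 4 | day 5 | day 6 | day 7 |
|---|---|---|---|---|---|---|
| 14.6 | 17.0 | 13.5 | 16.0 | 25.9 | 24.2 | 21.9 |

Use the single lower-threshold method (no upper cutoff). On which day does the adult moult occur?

Daily DD above 8.5 °C: 6.1, 8.5, 5.0, 7.5, 17.4, 15.7, 13.4.
Cumulative: 6.1, 14.6, 19.6, 27.1, 44.5, 60.2, 73.6.
The total first reaches 21 DD on day 4.

day 4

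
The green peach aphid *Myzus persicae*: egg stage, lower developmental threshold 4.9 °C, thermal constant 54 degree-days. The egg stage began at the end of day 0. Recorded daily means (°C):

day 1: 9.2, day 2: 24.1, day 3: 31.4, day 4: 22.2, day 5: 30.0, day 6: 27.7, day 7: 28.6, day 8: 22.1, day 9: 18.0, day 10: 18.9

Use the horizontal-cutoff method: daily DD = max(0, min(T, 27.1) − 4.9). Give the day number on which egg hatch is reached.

Daily DD above 4.9 °C (capped at 22.2): 4.3, 19.2, 22.2, 17.3, 22.2, 22.2, 22.2, 17.2, 13.1, 14.0.
Cumulative: 4.3, 23.5, 45.7, 63.0, 85.2, 107.4, 129.6, 146.8, 159.9, 173.9.
The total first reaches 54 DD on day 4.

day 4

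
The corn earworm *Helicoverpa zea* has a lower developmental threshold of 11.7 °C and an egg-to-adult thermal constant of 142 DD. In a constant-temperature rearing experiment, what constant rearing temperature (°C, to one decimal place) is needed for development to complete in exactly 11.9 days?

23.6 °C

Required daily accumulation = 142 / 11.9 = 11.933 DD/day.
T = T_base + 11.933 = 11.7 + 11.933 = 23.633 ≈ 23.6 °C.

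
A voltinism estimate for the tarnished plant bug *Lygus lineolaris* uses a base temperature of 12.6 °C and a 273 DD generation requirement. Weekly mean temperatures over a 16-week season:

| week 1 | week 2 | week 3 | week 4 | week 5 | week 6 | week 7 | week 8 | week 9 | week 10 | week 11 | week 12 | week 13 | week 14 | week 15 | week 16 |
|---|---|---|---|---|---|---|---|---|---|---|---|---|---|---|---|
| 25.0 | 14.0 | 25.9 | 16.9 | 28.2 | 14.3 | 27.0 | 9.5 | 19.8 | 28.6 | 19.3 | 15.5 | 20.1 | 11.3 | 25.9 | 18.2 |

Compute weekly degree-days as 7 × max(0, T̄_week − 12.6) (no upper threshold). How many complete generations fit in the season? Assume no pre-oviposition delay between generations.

3 generations

Weekly DD (7 × max(0, T̄ − 12.6)): 86.8, 9.8, 93.1, 30.1, 109.2, 11.9, 100.8, 0.0, 50.4, 112.0, 46.9, 20.3, 52.5, 0.0, 93.1, 39.2.
Season total = 856.1 DD.
Complete generations = ⌊856.1 / 273⌋ = 3.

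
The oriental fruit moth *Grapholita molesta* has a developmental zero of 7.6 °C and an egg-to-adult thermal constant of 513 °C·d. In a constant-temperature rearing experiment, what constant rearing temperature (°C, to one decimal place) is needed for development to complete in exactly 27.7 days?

Required daily accumulation = 513 / 27.7 = 18.520 DD/day.
T = T_base + 18.520 = 7.6 + 18.520 = 26.120 ≈ 26.1 °C.

26.1 °C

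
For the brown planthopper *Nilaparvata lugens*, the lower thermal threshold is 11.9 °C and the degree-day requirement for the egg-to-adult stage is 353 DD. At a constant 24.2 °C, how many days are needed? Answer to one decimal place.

Daily accumulation = 24.2 − 11.9 = 12.3 DD/day.
Duration = 353 / 12.3 = 28.699 ≈ 28.7 days.

28.7 days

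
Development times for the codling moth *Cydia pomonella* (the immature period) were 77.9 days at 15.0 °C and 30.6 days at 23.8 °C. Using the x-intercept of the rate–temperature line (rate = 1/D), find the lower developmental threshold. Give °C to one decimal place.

Linear rate model ⇒ the product D·(T − T_b) is constant across temperatures.
77.9·(15.0 − T_b) = 30.6·(23.8 − T_b)
T_b = (77.9·15.0 − 30.6·23.8) / (77.9 − 30.6) = 440.22 / 47.3 = 9.307 °C ≈ 9.3 °C.

9.3 °C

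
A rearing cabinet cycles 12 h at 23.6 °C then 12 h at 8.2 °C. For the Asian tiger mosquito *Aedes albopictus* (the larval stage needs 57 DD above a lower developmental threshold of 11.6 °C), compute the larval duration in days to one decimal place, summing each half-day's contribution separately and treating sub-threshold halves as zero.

9.5 days

Day half: max(0, 23.6 − 11.6) × 0.5 = 12.0 × 0.5 = 6.00 DD.
Night half: max(0, 8.2 − 11.6) × 0.5 = 0.0 × 0.5 = 0.00 DD.
Per 24 h: 6.00 DD/day.
Duration = 57 / 6.00 = 9.500 ≈ 9.5 days.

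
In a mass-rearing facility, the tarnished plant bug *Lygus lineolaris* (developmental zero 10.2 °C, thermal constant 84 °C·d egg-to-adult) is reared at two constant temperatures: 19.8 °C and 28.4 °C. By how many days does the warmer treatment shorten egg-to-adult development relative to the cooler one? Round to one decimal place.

At 19.8 °C: 84 / (19.8 − 10.2) = 84 / 9.6 = 8.750 d.
At 28.4 °C: 84 / (28.4 − 10.2) = 84 / 18.2 = 4.615 d.
Difference = |8.750 − 4.615| = 4.135 ≈ 4.1 days.

4.1 days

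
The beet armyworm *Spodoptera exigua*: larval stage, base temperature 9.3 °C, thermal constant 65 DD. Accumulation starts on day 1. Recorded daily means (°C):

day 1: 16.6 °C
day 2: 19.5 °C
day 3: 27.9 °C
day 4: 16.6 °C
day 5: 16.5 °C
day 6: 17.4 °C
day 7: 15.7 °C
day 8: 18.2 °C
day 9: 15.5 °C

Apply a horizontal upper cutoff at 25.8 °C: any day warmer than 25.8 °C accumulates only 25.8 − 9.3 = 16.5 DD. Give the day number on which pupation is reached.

day 8

Daily DD above 9.3 °C (capped at 16.5): 7.3, 10.2, 16.5, 7.3, 7.2, 8.1, 6.4, 8.9, 6.2.
Cumulative: 7.3, 17.5, 34.0, 41.3, 48.5, 56.6, 63.0, 71.9, 78.1.
The total first reaches 65 DD on day 8.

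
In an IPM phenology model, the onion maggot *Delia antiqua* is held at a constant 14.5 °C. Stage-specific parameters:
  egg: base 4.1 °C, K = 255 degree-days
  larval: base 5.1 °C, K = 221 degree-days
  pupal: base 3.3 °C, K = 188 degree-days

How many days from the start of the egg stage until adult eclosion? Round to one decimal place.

egg: 255 / (14.5 − 4.1) = 255 / 10.4 = 24.519 d.
larval: 221 / (14.5 − 5.1) = 221 / 9.4 = 23.511 d.
pupal: 188 / (14.5 − 3.3) = 188 / 11.2 = 16.786 d.
Sum = 64.816 ≈ 64.8 days.

64.8 days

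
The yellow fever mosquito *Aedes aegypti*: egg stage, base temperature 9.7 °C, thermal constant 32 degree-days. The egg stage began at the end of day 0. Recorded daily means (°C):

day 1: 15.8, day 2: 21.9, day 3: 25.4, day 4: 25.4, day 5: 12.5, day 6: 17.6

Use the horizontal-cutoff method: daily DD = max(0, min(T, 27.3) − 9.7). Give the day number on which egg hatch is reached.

Daily DD above 9.7 °C (capped at 17.6): 6.1, 12.2, 15.7, 15.7, 2.8, 7.9.
Cumulative: 6.1, 18.3, 34.0, 49.7, 52.5, 60.4.
The total first reaches 32 DD on day 3.

day 3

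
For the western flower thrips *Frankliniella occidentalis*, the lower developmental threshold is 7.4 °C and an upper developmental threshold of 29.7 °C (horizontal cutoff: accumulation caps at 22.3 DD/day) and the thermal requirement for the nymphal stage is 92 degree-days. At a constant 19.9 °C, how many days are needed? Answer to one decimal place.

Daily accumulation = 19.9 − 7.4 = 12.5 DD/day.
Duration = 92 / 12.5 = 7.360 ≈ 7.4 days.

7.4 days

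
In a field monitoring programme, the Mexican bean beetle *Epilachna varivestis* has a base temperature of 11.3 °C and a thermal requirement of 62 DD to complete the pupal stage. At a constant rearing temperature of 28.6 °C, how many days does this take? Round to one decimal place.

3.6 days

Daily accumulation = 28.6 − 11.3 = 17.3 DD/day.
Duration = 62 / 17.3 = 3.584 ≈ 3.6 days.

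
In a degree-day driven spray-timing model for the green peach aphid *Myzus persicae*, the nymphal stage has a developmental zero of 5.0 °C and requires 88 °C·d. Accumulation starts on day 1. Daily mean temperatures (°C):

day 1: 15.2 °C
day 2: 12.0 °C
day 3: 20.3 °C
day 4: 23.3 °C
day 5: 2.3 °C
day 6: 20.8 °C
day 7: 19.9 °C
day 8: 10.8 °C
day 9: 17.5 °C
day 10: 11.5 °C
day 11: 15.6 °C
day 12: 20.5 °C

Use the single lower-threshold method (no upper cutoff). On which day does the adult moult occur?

Daily DD above 5.0 °C: 10.2, 7.0, 15.3, 18.3, 0.0, 15.8, 14.9, 5.8, 12.5, 6.5, 10.6, 15.5.
Cumulative: 10.2, 17.2, 32.5, 50.8, 50.8, 66.6, 81.5, 87.3, 99.8, 106.3, 116.9, 132.4.
The total first reaches 88 DD on day 9.

day 9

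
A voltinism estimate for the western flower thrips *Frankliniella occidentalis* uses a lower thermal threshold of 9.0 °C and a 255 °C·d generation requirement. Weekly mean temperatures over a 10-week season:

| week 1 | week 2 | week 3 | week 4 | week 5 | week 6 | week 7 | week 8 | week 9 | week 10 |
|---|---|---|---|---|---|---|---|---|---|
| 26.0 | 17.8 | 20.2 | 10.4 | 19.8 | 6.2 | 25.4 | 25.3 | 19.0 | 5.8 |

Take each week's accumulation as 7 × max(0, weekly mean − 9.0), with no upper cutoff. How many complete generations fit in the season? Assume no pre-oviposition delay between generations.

2 generations

Weekly DD (7 × max(0, T̄ − 9.0)): 119.0, 61.6, 78.4, 9.8, 75.6, 0.0, 114.8, 114.1, 70.0, 0.0.
Season total = 643.3 DD.
Complete generations = ⌊643.3 / 255⌋ = 2.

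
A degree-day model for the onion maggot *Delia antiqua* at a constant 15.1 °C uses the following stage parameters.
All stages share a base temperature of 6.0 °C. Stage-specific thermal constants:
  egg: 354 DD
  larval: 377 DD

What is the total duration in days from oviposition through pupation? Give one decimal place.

80.3 days

Daily accumulation at 15.1 °C = 15.1 − 6.0 = 9.1 DD/day.
Total K = 354 + 377 = 731 DD.
Total duration = 731 / 9.1 = 80.330 ≈ 80.3 days.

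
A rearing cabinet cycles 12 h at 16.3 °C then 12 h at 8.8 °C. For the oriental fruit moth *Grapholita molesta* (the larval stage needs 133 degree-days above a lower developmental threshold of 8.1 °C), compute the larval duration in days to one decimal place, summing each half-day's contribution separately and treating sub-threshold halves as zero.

29.9 days

Day half: max(0, 16.3 − 8.1) × 0.5 = 8.2 × 0.5 = 4.10 DD.
Night half: max(0, 8.8 − 8.1) × 0.5 = 0.7 × 0.5 = 0.35 DD.
Per 24 h: 4.45 DD/day.
Duration = 133 / 4.45 = 29.888 ≈ 29.9 days.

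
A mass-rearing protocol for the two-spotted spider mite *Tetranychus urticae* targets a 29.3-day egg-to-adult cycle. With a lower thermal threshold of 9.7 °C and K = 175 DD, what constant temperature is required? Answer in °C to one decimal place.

Required daily accumulation = 175 / 29.3 = 5.973 DD/day.
T = T_base + 5.973 = 9.7 + 5.973 = 15.673 ≈ 15.7 °C.

15.7 °C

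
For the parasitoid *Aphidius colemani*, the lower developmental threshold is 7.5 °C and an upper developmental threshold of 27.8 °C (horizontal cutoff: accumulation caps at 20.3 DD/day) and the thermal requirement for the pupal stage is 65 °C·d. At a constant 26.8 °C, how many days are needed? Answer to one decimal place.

Daily accumulation = 26.8 − 7.5 = 19.3 DD/day.
Duration = 65 / 19.3 = 3.368 ≈ 3.4 days.

3.4 days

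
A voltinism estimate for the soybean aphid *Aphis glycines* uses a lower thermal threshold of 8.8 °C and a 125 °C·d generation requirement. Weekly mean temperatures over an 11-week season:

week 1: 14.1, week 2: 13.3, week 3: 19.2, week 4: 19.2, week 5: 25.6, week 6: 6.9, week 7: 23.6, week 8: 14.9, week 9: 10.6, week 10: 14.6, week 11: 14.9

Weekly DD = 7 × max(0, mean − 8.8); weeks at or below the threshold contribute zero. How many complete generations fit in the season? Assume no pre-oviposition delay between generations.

Weekly DD (7 × max(0, T̄ − 8.8)): 37.1, 31.5, 72.8, 72.8, 117.6, 0.0, 103.6, 42.7, 12.6, 40.6, 42.7.
Season total = 574.0 DD.
Complete generations = ⌊574.0 / 125⌋ = 4.

4 generations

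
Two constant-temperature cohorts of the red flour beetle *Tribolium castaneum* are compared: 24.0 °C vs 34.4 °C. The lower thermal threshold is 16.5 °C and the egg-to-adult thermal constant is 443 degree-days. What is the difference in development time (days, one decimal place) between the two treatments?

At 24.0 °C: 443 / (24.0 − 16.5) = 443 / 7.5 = 59.067 d.
At 34.4 °C: 443 / (34.4 − 16.5) = 443 / 17.9 = 24.749 d.
Difference = |59.067 − 24.749| = 34.318 ≈ 34.3 days.

34.3 days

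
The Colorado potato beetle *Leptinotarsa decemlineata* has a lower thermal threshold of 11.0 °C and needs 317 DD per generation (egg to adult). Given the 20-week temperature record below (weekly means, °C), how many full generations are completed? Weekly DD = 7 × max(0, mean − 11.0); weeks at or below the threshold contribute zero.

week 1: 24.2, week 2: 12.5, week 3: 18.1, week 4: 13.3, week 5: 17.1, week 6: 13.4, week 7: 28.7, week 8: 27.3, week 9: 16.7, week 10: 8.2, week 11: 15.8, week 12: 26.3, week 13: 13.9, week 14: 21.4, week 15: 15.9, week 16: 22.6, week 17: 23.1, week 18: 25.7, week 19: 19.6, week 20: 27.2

3 generations

Weekly DD (7 × max(0, T̄ − 11.0)): 92.4, 10.5, 49.7, 16.1, 42.7, 16.8, 123.9, 114.1, 39.9, 0.0, 33.6, 107.1, 20.3, 72.8, 34.3, 81.2, 84.7, 102.9, 60.2, 113.4.
Season total = 1216.6 DD.
Complete generations = ⌊1216.6 / 317⌋ = 3.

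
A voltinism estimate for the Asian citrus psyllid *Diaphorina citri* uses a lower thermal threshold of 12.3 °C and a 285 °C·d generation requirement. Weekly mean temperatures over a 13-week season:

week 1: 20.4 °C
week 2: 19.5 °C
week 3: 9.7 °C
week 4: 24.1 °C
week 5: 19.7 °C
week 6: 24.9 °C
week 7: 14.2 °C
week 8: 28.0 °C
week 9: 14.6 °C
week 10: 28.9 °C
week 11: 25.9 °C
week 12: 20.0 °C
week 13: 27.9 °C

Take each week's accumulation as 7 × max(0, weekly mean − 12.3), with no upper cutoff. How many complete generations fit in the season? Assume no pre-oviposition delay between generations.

Weekly DD (7 × max(0, T̄ − 12.3)): 56.7, 50.4, 0.0, 82.6, 51.8, 88.2, 13.3, 109.9, 16.1, 116.2, 95.2, 53.9, 109.2.
Season total = 843.5 DD.
Complete generations = ⌊843.5 / 285⌋ = 2.

2 generations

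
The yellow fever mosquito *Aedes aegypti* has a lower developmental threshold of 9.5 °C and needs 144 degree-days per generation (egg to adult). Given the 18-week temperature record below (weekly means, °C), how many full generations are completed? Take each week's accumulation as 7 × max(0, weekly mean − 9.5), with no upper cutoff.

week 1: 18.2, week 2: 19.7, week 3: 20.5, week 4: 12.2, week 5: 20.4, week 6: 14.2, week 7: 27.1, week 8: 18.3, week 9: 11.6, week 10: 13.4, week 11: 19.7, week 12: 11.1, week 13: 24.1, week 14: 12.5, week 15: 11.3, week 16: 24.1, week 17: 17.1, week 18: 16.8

6 generations

Weekly DD (7 × max(0, T̄ − 9.5)): 60.9, 71.4, 77.0, 18.9, 76.3, 32.9, 123.2, 61.6, 14.7, 27.3, 71.4, 11.2, 102.2, 21.0, 12.6, 102.2, 53.2, 51.1.
Season total = 989.1 DD.
Complete generations = ⌊989.1 / 144⌋ = 6.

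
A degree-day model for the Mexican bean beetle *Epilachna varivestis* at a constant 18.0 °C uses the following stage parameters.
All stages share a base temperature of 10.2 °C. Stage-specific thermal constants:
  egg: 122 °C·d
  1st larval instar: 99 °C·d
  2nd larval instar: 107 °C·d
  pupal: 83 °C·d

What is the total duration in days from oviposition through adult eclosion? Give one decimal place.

Daily accumulation at 18.0 °C = 18.0 − 10.2 = 7.8 DD/day.
Total K = 122 + 99 + 107 + 83 = 411 DD.
Total duration = 411 / 7.8 = 52.692 ≈ 52.7 days.

52.7 days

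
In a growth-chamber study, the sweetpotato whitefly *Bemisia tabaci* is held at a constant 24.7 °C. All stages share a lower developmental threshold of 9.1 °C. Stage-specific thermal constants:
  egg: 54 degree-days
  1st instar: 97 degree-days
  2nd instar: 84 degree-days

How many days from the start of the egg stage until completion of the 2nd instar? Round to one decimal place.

15.1 days

Daily accumulation at 24.7 °C = 24.7 − 9.1 = 15.6 DD/day.
Total K = 54 + 97 + 84 = 235 DD.
Total duration = 235 / 15.6 = 15.064 ≈ 15.1 days.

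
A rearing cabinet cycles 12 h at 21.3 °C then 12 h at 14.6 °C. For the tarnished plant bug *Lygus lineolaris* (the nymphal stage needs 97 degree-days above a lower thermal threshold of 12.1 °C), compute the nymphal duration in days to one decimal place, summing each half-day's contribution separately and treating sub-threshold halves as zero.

Day half: max(0, 21.3 − 12.1) × 0.5 = 9.2 × 0.5 = 4.60 DD.
Night half: max(0, 14.6 − 12.1) × 0.5 = 2.5 × 0.5 = 1.25 DD.
Per 24 h: 5.85 DD/day.
Duration = 97 / 5.85 = 16.581 ≈ 16.6 days.

16.6 days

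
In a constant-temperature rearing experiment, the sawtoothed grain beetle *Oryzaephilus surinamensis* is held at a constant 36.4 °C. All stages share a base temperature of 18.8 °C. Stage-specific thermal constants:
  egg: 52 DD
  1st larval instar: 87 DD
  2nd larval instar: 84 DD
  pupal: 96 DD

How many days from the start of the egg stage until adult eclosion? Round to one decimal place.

Daily accumulation at 36.4 °C = 36.4 − 18.8 = 17.6 DD/day.
Total K = 52 + 87 + 84 + 96 = 319 DD.
Total duration = 319 / 17.6 = 18.125 ≈ 18.1 days.

18.1 days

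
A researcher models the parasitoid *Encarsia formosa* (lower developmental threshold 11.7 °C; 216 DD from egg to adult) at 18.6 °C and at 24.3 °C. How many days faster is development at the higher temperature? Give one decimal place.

At 18.6 °C: 216 / (18.6 − 11.7) = 216 / 6.9 = 31.304 d.
At 24.3 °C: 216 / (24.3 − 11.7) = 216 / 12.6 = 17.143 d.
Difference = |31.304 − 17.143| = 14.161 ≈ 14.2 days.

14.2 days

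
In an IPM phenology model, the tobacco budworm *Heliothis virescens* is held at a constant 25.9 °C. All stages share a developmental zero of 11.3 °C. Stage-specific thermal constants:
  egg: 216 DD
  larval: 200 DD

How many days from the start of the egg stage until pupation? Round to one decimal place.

Daily accumulation at 25.9 °C = 25.9 − 11.3 = 14.6 DD/day.
Total K = 216 + 200 = 416 DD.
Total duration = 416 / 14.6 = 28.493 ≈ 28.5 days.

28.5 days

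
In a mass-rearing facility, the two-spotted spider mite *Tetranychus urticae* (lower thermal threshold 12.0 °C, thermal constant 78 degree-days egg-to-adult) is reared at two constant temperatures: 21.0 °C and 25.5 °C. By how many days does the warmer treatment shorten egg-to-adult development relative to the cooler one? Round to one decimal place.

At 21.0 °C: 78 / (21.0 − 12.0) = 78 / 9.0 = 8.667 d.
At 25.5 °C: 78 / (25.5 − 12.0) = 78 / 13.5 = 5.778 d.
Difference = |8.667 − 5.778| = 2.889 ≈ 2.9 days.

2.9 days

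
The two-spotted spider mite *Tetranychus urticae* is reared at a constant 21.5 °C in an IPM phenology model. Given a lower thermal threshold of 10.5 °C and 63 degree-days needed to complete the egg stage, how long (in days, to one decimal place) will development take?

Daily accumulation = 21.5 − 10.5 = 11.0 DD/day.
Duration = 63 / 11.0 = 5.727 ≈ 5.7 days.

5.7 days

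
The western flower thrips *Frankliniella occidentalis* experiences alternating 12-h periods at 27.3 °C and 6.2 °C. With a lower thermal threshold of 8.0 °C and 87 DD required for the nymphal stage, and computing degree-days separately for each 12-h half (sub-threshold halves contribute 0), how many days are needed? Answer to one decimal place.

9.0 days

Day half: max(0, 27.3 − 8.0) × 0.5 = 19.3 × 0.5 = 9.65 DD.
Night half: max(0, 6.2 − 8.0) × 0.5 = 0.0 × 0.5 = 0.00 DD.
Per 24 h: 9.65 DD/day.
Duration = 87 / 9.65 = 9.016 ≈ 9.0 days.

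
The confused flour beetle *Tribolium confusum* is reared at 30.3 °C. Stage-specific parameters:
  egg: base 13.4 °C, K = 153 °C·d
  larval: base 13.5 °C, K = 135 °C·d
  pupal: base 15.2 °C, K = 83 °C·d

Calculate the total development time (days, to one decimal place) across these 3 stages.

22.6 days

egg: 153 / (30.3 − 13.4) = 153 / 16.9 = 9.053 d.
larval: 135 / (30.3 − 13.5) = 135 / 16.8 = 8.036 d.
pupal: 83 / (30.3 − 15.2) = 83 / 15.1 = 5.497 d.
Sum = 22.586 ≈ 22.6 days.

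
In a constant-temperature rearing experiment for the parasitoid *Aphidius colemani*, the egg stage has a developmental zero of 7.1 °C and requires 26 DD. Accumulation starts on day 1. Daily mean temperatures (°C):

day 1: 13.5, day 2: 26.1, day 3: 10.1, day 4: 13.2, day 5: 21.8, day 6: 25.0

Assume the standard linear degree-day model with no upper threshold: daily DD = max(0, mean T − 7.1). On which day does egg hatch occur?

Daily DD above 7.1 °C: 6.4, 19.0, 3.0, 6.1, 14.7, 17.9.
Cumulative: 6.4, 25.4, 28.4, 34.5, 49.2, 67.1.
The total first reaches 26 DD on day 3.

day 3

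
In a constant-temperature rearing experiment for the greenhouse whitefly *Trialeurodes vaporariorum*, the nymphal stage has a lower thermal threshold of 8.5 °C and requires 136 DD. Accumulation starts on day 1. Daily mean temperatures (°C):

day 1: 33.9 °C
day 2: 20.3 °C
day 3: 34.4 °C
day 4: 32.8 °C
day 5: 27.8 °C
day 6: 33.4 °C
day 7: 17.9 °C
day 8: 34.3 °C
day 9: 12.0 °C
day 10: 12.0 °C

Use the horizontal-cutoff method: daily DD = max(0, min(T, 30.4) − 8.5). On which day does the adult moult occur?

Daily DD above 8.5 °C (capped at 21.9): 21.9, 11.8, 21.9, 21.9, 19.3, 21.9, 9.4, 21.9, 3.5, 3.5.
Cumulative: 21.9, 33.7, 55.6, 77.5, 96.8, 118.7, 128.1, 150.0, 153.5, 157.0.
The total first reaches 136 DD on day 8.

day 8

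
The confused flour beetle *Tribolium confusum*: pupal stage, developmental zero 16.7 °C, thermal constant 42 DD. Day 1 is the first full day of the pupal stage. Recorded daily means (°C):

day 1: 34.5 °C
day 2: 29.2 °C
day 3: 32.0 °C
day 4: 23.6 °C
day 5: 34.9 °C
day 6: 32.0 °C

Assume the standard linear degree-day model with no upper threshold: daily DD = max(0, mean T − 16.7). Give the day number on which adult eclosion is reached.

day 3

Daily DD above 16.7 °C: 17.8, 12.5, 15.3, 6.9, 18.2, 15.3.
Cumulative: 17.8, 30.3, 45.6, 52.5, 70.7, 86.0.
The total first reaches 42 DD on day 3.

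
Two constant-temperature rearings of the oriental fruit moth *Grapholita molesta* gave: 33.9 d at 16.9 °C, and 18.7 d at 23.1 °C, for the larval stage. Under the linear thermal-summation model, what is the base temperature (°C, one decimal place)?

9.3 °C

Equal thermal constants: D₁(T₁ − T_b) = D₂(T₂ − T_b).
33.9·(16.9 − T_b) = 18.7·(23.1 − T_b)
T_b = (33.9·16.9 − 18.7·23.1) / (33.9 − 18.7) = 140.94 / 15.2 = 9.272 °C ≈ 9.3 °C.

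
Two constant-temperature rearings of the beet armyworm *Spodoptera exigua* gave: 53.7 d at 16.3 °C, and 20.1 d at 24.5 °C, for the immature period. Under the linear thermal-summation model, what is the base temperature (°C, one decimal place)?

11.4 °C

Linear rate model ⇒ the product D·(T − T_b) is constant across temperatures.
53.7·(16.3 − T_b) = 20.1·(24.5 − T_b)
T_b = (53.7·16.3 − 20.1·24.5) / (53.7 − 20.1) = 382.86 / 33.6 = 11.395 °C ≈ 11.4 °C.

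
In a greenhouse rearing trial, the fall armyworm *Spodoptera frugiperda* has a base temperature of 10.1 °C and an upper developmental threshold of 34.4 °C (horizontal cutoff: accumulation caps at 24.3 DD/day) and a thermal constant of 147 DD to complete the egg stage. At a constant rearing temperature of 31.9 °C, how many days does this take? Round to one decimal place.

6.7 days

Daily accumulation = 31.9 − 10.1 = 21.8 DD/day.
Duration = 147 / 21.8 = 6.743 ≈ 6.7 days.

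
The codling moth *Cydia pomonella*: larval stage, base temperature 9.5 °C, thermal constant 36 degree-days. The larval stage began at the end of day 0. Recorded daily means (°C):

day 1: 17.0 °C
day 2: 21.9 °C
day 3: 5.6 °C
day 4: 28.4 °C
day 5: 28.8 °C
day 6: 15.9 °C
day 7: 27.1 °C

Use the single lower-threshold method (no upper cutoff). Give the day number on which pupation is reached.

day 4

Daily DD above 9.5 °C: 7.5, 12.4, 0.0, 18.9, 19.3, 6.4, 17.6.
Cumulative: 7.5, 19.9, 19.9, 38.8, 58.1, 64.5, 82.1.
The total first reaches 36 DD on day 4.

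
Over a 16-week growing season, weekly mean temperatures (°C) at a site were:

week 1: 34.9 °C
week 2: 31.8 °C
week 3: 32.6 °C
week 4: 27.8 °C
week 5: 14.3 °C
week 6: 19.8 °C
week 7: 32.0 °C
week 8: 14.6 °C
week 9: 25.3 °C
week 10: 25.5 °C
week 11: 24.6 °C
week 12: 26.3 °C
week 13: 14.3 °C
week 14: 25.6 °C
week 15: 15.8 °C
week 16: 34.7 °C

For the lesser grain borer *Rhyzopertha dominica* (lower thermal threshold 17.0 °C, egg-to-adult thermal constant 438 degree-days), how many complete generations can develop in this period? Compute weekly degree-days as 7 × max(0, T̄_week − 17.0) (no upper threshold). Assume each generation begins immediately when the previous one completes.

Weekly DD (7 × max(0, T̄ − 17.0)): 125.3, 103.6, 109.2, 75.6, 0.0, 19.6, 105.0, 0.0, 58.1, 59.5, 53.2, 65.1, 0.0, 60.2, 0.0, 123.9.
Season total = 958.3 DD.
Complete generations = ⌊958.3 / 438⌋ = 2.

2 generations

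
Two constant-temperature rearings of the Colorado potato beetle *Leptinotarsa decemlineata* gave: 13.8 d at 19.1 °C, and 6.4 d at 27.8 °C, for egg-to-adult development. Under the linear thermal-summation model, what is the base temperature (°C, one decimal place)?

Under the model K = D·(T − T_b), so D₁·(T₁ − T_b) = D₂·(T₂ − T_b).
13.8·(19.1 − T_b) = 6.4·(27.8 − T_b)
T_b = (13.8·19.1 − 6.4·27.8) / (13.8 − 6.4) = 85.66 / 7.4 = 11.576 °C ≈ 11.6 °C.

11.6 °C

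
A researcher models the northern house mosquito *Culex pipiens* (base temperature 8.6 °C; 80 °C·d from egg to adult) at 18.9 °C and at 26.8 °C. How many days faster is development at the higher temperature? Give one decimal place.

3.4 days

At 18.9 °C: 80 / (18.9 − 8.6) = 80 / 10.3 = 7.767 d.
At 26.8 °C: 80 / (26.8 − 8.6) = 80 / 18.2 = 4.396 d.
Difference = |7.767 − 4.396| = 3.371 ≈ 3.4 days.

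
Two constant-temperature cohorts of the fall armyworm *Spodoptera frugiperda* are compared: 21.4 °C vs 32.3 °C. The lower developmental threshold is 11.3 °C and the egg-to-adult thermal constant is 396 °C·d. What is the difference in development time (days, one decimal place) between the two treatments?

At 21.4 °C: 396 / (21.4 − 11.3) = 396 / 10.1 = 39.208 d.
At 32.3 °C: 396 / (32.3 − 11.3) = 396 / 21.0 = 18.857 d.
Difference = |39.208 − 18.857| = 20.351 ≈ 20.4 days.

20.4 days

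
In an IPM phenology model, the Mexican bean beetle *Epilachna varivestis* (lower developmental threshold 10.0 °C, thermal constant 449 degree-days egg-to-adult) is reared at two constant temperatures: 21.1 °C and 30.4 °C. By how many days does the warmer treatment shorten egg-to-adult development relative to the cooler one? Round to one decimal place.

At 21.1 °C: 449 / (21.1 − 10.0) = 449 / 11.1 = 40.450 d.
At 30.4 °C: 449 / (30.4 − 10.0) = 449 / 20.4 = 22.010 d.
Difference = |40.450 − 22.010| = 18.441 ≈ 18.4 days.

18.4 days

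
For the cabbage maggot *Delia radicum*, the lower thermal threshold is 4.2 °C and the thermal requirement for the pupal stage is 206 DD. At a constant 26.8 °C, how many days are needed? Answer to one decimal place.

Daily accumulation = 26.8 − 4.2 = 22.6 DD/day.
Duration = 206 / 22.6 = 9.115 ≈ 9.1 days.

9.1 days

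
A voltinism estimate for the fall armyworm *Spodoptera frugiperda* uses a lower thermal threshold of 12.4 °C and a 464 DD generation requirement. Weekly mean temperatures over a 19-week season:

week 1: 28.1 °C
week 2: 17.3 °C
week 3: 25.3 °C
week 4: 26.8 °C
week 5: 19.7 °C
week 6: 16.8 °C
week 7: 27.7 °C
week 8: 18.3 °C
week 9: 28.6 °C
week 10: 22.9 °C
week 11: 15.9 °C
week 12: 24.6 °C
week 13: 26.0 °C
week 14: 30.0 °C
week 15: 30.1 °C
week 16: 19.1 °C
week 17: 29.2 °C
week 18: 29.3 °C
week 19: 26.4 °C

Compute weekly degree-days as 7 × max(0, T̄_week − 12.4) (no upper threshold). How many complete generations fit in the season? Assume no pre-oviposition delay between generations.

3 generations

Weekly DD (7 × max(0, T̄ − 12.4)): 109.9, 34.3, 90.3, 100.8, 51.1, 30.8, 107.1, 41.3, 113.4, 73.5, 24.5, 85.4, 95.2, 123.2, 123.9, 46.9, 117.6, 118.3, 98.0.
Season total = 1585.5 DD.
Complete generations = ⌊1585.5 / 464⌋ = 3.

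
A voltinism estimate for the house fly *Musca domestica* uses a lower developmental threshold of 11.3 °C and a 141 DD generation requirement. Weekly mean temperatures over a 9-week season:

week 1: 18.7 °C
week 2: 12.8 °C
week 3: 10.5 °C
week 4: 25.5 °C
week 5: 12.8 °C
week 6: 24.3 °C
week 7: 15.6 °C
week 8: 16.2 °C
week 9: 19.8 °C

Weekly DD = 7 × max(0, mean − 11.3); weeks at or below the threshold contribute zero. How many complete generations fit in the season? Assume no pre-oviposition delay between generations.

Weekly DD (7 × max(0, T̄ − 11.3)): 51.8, 10.5, 0.0, 99.4, 10.5, 91.0, 30.1, 34.3, 59.5.
Season total = 387.1 DD.
Complete generations = ⌊387.1 / 141⌋ = 2.

2 generations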